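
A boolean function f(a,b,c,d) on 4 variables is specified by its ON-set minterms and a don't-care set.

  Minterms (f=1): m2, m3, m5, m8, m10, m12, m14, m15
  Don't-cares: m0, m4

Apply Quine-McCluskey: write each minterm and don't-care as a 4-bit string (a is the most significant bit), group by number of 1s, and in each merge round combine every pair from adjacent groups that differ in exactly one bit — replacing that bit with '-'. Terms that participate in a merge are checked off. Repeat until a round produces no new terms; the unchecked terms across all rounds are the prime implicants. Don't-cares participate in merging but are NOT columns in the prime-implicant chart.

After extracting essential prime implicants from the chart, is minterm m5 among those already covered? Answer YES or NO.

YES

size-2^0 implicants → 0000(✓)  0010(✓)  0011(✓)  0100(✓)  0101(✓)  1000(✓)  1010(✓)  1100(✓)  1110(✓)  1111(✓)
size-2^1 implicants → -000(✓)  -010(✓)  -100(✓)  0-00(✓)  00-0(✓)  001-  010-  1-00(✓)  1-10(✓)  10-0(✓)  11-0(✓)  111-
size-2^2 implicants → --00  -0-0  1--0
Unchecked terms (primes): --00, -0-0, 001-, 010-, 1--0, 111-
Minterm coverage:
  m2 ⊆ -0-0,001-
  m3 ⊆ 001- [E]
  m5 ⊆ 010- [E]
  m8 ⊆ --00,-0-0,1--0
  m10 ⊆ -0-0,1--0
  m12 ⊆ --00,1--0
  m14 ⊆ 1--0,111-
  m15 ⊆ 111- [E]
E = {001-, 010-, 111-}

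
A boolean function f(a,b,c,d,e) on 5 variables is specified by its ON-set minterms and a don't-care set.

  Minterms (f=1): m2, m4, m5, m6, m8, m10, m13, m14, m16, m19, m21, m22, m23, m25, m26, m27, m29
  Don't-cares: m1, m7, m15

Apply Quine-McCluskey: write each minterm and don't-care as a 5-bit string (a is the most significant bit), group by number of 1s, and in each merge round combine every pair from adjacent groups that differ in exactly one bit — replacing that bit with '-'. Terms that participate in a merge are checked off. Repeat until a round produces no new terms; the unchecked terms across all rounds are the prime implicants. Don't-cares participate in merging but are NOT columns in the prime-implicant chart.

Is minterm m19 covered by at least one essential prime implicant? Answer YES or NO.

Round 0: 00001✓ 00010✓ 00100✓ 00101✓ 00110✓ 00111✓ 01000✓ 01010✓ 01101✓ 01110✓ 01111✓ 10000 10011✓ 10101✓ 10110✓ 10111✓ 11001✓ 11010✓ 11011✓ 11101✓
Round 1: -0101✓ -0110✓ -0111✓ -1010 -1101✓ 0-010✓ 0-101✓ 0-110✓ 0-111✓ 00-01 00-10✓ 001-0✓ 001-1✓ 0010-✓ 0011-✓ 01-10✓ 010-0 011-1✓ 0111-✓ 1-011 1-101✓ 10-11 101-1✓ 1011-✓ 11-01 110-1 1101-
Round 2: --101 -01-1 -011- 0--10 0-1-1 0-11- 001--
PIs = {--101, -01-1, -011-, -1010, 0--10, 0-1-1, 0-11-, 00-01, 001--, 010-0, 1-011, 10-11, 10000, 11-01, 110-1, 1101-}
Coverage chart:
  m2: 0--10 ←essential
  m4: 001-- ←essential
  m5: --101,-01-1,0-1-1,00-01,001--
  m6: -011-,0--10,0-11-,001--
  m8: 010-0 ←essential
  m10: -1010,0--10,010-0
  m13: --101,0-1-1
  m14: 0--10,0-11-
  m16: 10000 ←essential
  m19: 1-011,10-11
  m21: --101,-01-1
  m22: -011- ←essential
  m23: -01-1,-011-,10-11
  m25: 11-01,110-1
  m26: -1010,1101-
  m27: 1-011,110-1,1101-
  m29: --101,11-01
Essential: -011-, 0--10, 001--, 010-0, 10000

NO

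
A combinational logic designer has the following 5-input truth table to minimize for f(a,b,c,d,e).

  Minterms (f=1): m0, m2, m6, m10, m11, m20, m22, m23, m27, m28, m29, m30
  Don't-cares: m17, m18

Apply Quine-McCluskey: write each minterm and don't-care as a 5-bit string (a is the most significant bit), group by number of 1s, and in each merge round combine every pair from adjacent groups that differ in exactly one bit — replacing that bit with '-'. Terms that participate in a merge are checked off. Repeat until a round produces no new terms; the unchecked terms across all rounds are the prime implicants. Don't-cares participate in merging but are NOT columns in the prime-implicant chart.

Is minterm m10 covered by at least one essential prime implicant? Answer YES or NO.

NO

Round 0: 00000✓ 00010✓ 00110✓ 01010✓ 01011✓ 10001 10010✓ 10100✓ 10110✓ 10111✓ 11011✓ 11100✓ 11101✓ 11110✓
Round 1: -0010✓ -0110✓ -1011 0-010 00-10✓ 000-0 0101- 1-100✓ 1-110✓ 10-10✓ 101-0✓ 1011- 111-0✓ 1110-
Round 2: -0-10 1-1-0
PIs = {-0-10, -1011, 0-010, 000-0, 0101-, 1-1-0, 10001, 1011-, 1110-}
Coverage chart:
  m0: 000-0 ←essential
  m2: -0-10,0-010,000-0
  m6: -0-10 ←essential
  m10: 0-010,0101-
  m11: -1011,0101-
  m20: 1-1-0 ←essential
  m22: -0-10,1-1-0,1011-
  m23: 1011- ←essential
  m27: -1011 ←essential
  m28: 1-1-0,1110-
  m29: 1110- ←essential
  m30: 1-1-0 ←essential
Essential: -0-10, -1011, 000-0, 1-1-0, 1011-, 1110-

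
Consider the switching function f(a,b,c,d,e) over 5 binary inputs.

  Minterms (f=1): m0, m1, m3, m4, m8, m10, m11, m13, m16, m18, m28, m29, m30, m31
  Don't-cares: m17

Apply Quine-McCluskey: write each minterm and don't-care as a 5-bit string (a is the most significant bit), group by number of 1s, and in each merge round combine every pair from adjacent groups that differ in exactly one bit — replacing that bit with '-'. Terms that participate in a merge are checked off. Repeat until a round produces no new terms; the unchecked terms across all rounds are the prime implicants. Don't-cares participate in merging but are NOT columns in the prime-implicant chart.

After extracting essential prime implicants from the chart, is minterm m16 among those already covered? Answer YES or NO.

[col 0] 00000*, 00001*, 00011*, 00100*, 01000*, 01010*, 01011*, 01101*, 10000*, 10001*, 10010*, 11100*, 11101*, 11110*, 11111*
[col 1] -0000*, -0001*, -1101, 0-000, 0-011, 00-00, 000-1, 0000-*, 010-0, 0101-, 100-0, 1000-*, 111-0*, 111-1*, 1110-*, 1111-*
[col 2] -000-, 111--
Prime implicants: -000-, -1101, 0-000, 0-011, 00-00, 000-1, 010-0, 0101-, 100-0, 111--
PI chart (minterm → PIs covering it):
  0 | -000-,0-000,00-00
  1 | -000-,000-1
  3 | 0-011,000-1
  4 | 00-00  (sole → essential)
  8 | 0-000,010-0
  10 | 010-0,0101-
  11 | 0-011,0101-
  13 | -1101  (sole → essential)
  16 | -000-,100-0
  18 | 100-0  (sole → essential)
  28 | 111--  (sole → essential)
  29 | -1101,111--
  30 | 111--  (sole → essential)
  31 | 111--  (sole → essential)
Essential prime implicants: -1101, 00-00, 100-0, 111--

YES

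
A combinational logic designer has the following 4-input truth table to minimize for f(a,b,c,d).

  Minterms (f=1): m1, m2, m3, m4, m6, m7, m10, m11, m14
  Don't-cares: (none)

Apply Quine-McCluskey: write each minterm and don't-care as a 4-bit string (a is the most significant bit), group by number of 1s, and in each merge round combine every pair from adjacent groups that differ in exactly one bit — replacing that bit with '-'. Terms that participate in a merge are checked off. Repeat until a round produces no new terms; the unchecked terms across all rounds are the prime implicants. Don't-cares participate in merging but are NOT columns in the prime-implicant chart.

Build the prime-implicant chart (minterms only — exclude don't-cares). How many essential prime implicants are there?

[col 0] 0001*, 0010*, 0011*, 0100*, 0110*, 0111*, 1010*, 1011*, 1110*
[col 1] -010*, -011*, -110*, 0-10*, 0-11*, 00-1, 001-*, 01-0, 011-*, 1-10*, 101-*
[col 2] --10, -01-, 0-1-
Prime implicants: --10, -01-, 0-1-, 00-1, 01-0
PI chart (minterm → PIs covering it):
  1 | 00-1  (sole → essential)
  2 | --10,-01-,0-1-
  3 | -01-,0-1-,00-1
  4 | 01-0  (sole → essential)
  6 | --10,0-1-,01-0
  7 | 0-1-  (sole → essential)
  10 | --10,-01-
  11 | -01-  (sole → essential)
  14 | --10  (sole → essential)
Essential prime implicants: --10, -01-, 0-1-, 00-1, 01-0

5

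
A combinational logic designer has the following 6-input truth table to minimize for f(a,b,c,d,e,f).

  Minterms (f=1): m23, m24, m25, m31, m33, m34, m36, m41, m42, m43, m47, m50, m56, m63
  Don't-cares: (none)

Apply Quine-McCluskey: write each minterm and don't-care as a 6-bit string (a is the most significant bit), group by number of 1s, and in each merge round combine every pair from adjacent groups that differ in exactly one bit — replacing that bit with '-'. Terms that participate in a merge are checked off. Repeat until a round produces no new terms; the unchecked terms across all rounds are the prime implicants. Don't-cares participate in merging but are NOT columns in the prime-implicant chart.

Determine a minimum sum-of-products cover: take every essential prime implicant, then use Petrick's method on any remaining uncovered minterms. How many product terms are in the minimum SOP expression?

8

[col 0] 010111*, 011000*, 011001*, 011111*, 100001*, 100010*, 100100, 101001*, 101010*, 101011*, 101111*, 110010*, 111000*, 111111*
[col 1] -11000, -11111, 01-111, 01100-, 1-0010, 1-1111, 10-001, 10-010, 101-11, 1010-1, 10101-
Prime implicants: -11000, -11111, 01-111, 01100-, 1-0010, 1-1111, 10-001, 10-010, 100100, 101-11, 1010-1, 10101-
PI chart (minterm → PIs covering it):
  23 | 01-111  (sole → essential)
  24 | -11000,01100-
  25 | 01100-  (sole → essential)
  31 | -11111,01-111
  33 | 10-001  (sole → essential)
  34 | 1-0010,10-010
  36 | 100100  (sole → essential)
  41 | 10-001,1010-1
  42 | 10-010,10101-
  43 | 101-11,1010-1,10101-
  47 | 1-1111,101-11
  50 | 1-0010  (sole → essential)
  56 | -11000  (sole → essential)
  63 | -11111,1-1111
Essential prime implicants: -11000, 01-111, 01100-, 1-0010, 10-001, 100100
Petrick residual → 1-1111, 10101-
Minimum SOP uses 8 PIs: bcd'e'f' + a'bdef + a'bcd'e' + ac'd'ef' + acdef + ab'd'e'f + ab'c'de'f' + ab'cd'e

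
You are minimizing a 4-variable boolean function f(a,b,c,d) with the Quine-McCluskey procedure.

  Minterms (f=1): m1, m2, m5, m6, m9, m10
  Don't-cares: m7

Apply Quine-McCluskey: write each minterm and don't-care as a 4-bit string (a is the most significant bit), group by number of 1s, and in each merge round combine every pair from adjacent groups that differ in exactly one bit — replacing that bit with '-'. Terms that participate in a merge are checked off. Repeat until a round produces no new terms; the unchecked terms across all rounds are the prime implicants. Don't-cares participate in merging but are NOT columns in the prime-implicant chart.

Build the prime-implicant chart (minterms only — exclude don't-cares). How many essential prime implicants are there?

2

size-2^0 implicants → 0001(✓)  0010(✓)  0101(✓)  0110(✓)  0111(✓)  1001(✓)  1010(✓)
size-2^1 implicants → -001  -010  0-01  0-10  01-1  011-
Unchecked terms (primes): -001, -010, 0-01, 0-10, 01-1, 011-
Minterm coverage:
  m1 ⊆ -001,0-01
  m2 ⊆ -010,0-10
  m5 ⊆ 0-01,01-1
  m6 ⊆ 0-10,011-
  m9 ⊆ -001 [E]
  m10 ⊆ -010 [E]
E = {-001, -010}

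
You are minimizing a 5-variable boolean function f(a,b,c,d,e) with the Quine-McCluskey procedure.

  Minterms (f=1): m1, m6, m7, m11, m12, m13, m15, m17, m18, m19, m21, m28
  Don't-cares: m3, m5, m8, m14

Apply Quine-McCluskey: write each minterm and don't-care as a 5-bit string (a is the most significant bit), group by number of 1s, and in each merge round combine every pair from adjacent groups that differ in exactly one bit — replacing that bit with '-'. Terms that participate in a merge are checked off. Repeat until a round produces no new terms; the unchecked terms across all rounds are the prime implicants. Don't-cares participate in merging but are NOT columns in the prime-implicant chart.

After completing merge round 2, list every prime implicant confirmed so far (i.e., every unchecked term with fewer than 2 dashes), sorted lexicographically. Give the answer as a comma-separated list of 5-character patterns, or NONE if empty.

-1100, 01-00, 1001-

[col 0] 00001*, 00011*, 00101*, 00110*, 00111*, 01000*, 01011*, 01100*, 01101*, 01110*, 01111*, 10001*, 10010*, 10011*, 10101*, 11100*
[col 1] -0001*, -0011*, -0101*, -1100, 0-011*, 0-101*, 0-110*, 0-111*, 00-01*, 00-11*, 000-1*, 001-1*, 0011-*, 01-00, 01-11*, 011-0*, 011-1*, 0110-*, 0111-*, 10-01*, 100-1*, 1001-
[col 2] -0-01, -00-1, 0--11, 0-1-1, 0-11-, 00--1, 011--
Prime implicants: -0-01, -00-1, -1100, 0--11, 0-1-1, 0-11-, 00--1, 01-00, 011--, 1001-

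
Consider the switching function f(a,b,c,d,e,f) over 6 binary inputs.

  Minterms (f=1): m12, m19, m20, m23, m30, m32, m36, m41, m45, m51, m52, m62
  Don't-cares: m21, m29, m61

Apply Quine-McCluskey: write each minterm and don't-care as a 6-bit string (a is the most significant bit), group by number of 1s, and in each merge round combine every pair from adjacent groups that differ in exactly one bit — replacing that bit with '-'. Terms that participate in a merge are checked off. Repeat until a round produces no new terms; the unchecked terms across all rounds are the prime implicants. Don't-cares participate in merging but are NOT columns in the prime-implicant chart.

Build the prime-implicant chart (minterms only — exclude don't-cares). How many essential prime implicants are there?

[col 0] 001100, 010011*, 010100*, 010101*, 010111*, 011101*, 011110*, 100000*, 100100*, 101001*, 101101*, 110011*, 110100*, 111101*, 111110*
[col 1] -10011, -10100, -11101, -11110, 01-101, 010-11, 0101-1, 01010-, 1-0100, 1-1101, 100-00, 101-01
Prime implicants: -10011, -10100, -11101, -11110, 001100, 01-101, 010-11, 0101-1, 01010-, 1-0100, 1-1101, 100-00, 101-01
PI chart (minterm → PIs covering it):
  12 | 001100  (sole → essential)
  19 | -10011,010-11
  20 | -10100,01010-
  23 | 010-11,0101-1
  30 | -11110  (sole → essential)
  32 | 100-00  (sole → essential)
  36 | 1-0100,100-00
  41 | 101-01  (sole → essential)
  45 | 1-1101,101-01
  51 | -10011  (sole → essential)
  52 | -10100,1-0100
  62 | -11110  (sole → essential)
Essential prime implicants: -10011, -11110, 001100, 100-00, 101-01

5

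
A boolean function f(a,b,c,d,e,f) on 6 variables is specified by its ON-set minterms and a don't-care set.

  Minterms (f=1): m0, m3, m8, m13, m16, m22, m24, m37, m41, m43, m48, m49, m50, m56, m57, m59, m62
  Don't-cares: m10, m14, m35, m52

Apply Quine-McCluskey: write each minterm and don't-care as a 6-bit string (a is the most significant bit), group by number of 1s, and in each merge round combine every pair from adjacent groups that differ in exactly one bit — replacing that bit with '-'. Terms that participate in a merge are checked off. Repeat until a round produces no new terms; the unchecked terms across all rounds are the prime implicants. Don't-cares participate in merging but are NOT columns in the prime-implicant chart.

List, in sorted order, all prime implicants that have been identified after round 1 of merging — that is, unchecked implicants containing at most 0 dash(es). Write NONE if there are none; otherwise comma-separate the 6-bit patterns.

Round 0: 000000✓ 000011✓ 001000✓ 001010✓ 001101 001110✓ 010000✓ 010110 011000✓ 100011✓ 100101 101001✓ 101011✓ 110000✓ 110001✓ 110010✓ 110100✓ 111000✓ 111001✓ 111011✓ 111110
Round 1: -00011 -10000✓ -11000✓ 0-0000✓ 0-1000✓ 00-000✓ 001-10 0010-0 01-000✓ 1-1001✓ 1-1011✓ 10-011 1010-1✓ 11-000✓ 11-001✓ 110-00 1100-0 11000-✓ 1110-1✓ 11100-✓
Round 2: -1-000 0--000 1-10-1 11-00-
PIs = {-00011, -1-000, 0--000, 001-10, 0010-0, 001101, 010110, 1-10-1, 10-011, 100101, 11-00-, 110-00, 1100-0, 111110}

001101, 010110, 100101, 111110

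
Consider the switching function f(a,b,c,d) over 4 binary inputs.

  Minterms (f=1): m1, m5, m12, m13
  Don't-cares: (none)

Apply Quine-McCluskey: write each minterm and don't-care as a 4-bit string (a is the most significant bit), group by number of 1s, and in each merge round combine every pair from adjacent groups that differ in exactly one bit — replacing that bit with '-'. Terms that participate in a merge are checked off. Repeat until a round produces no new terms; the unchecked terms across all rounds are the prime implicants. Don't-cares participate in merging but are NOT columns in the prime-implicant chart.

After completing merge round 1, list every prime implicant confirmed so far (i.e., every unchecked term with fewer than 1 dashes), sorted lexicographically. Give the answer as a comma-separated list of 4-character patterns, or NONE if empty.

[col 0] 0001*, 0101*, 1100*, 1101*
[col 1] -101, 0-01, 110-
Prime implicants: -101, 0-01, 110-

NONE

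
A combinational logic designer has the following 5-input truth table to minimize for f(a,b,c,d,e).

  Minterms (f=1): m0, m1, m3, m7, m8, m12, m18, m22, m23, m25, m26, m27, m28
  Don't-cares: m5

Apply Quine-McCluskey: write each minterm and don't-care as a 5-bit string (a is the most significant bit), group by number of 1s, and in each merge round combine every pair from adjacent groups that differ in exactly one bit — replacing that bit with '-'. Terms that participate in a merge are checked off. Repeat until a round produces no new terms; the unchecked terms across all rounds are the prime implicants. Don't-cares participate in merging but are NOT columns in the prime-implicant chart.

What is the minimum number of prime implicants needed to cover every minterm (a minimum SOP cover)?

6

size-2^0 implicants → 00000(✓)  00001(✓)  00011(✓)  00101(✓)  00111(✓)  01000(✓)  01100(✓)  10010(✓)  10110(✓)  10111(✓)  11001(✓)  11010(✓)  11011(✓)  11100(✓)
size-2^1 implicants → -0111  -1100  0-000  00-01(✓)  00-11(✓)  000-1(✓)  0000-  001-1(✓)  01-00  1-010  10-10  1011-  110-1  1101-
size-2^2 implicants → 00--1
Unchecked terms (primes): -0111, -1100, 0-000, 00--1, 0000-, 01-00, 1-010, 10-10, 1011-, 110-1, 1101-
Minterm coverage:
  m0 ⊆ 0-000,0000-
  m1 ⊆ 00--1,0000-
  m3 ⊆ 00--1 [E]
  m7 ⊆ -0111,00--1
  m8 ⊆ 0-000,01-00
  m12 ⊆ -1100,01-00
  m18 ⊆ 1-010,10-10
  m22 ⊆ 10-10,1011-
  m23 ⊆ -0111,1011-
  m25 ⊆ 110-1 [E]
  m26 ⊆ 1-010,1101-
  m27 ⊆ 110-1,1101-
  m28 ⊆ -1100 [E]
E = {-1100, 00--1, 110-1}
Petrick residual → 0-000, 1-010, 1011-
Cover = bcd'e' + a'c'd'e' + a'b'e + ac'de' + ab'cd + abc'e  |cover|=6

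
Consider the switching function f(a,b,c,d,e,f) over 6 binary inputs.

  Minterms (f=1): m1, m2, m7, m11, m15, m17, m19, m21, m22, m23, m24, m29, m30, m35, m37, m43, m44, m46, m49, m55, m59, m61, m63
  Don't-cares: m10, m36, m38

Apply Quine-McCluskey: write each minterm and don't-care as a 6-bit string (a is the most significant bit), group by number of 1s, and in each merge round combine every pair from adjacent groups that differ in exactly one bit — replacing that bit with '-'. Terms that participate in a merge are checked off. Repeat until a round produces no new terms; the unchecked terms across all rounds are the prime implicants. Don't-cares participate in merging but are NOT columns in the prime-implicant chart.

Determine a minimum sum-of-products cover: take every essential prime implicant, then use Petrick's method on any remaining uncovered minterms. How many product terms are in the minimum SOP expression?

[col 0] 000001*, 000010*, 000111*, 001010*, 001011*, 001111*, 010001*, 010011*, 010101*, 010110*, 010111*, 011000, 011101*, 011110*, 100011*, 100100*, 100101*, 100110*, 101011*, 101100*, 101110*, 110001*, 110111*, 111011*, 111101*, 111111*
[col 1] -01011, -10001, -10111, -11101, 0-0001, 0-0111, 00-010, 00-111, 001-11, 00101-, 01-101, 01-110, 010-01*, 010-11*, 0100-1*, 0101-1*, 01011-, 1-1011, 10-011, 10-100*, 10-110*, 1001-0*, 10010-, 1011-0*, 11-111, 111-11, 1111-1
[col 2] 010--1, 10-1-0
Prime implicants: -01011, -10001, -10111, -11101, 0-0001, 0-0111, 00-010, 00-111, 001-11, 00101-, 01-101, 01-110, 010--1, 01011-, 011000, 1-1011, 10-011, 10-1-0, 10010-, 11-111, 111-11, 1111-1
PI chart (minterm → PIs covering it):
  1 | 0-0001  (sole → essential)
  2 | 00-010  (sole → essential)
  7 | 0-0111,00-111
  11 | -01011,001-11,00101-
  15 | 00-111,001-11
  17 | -10001,0-0001,010--1
  19 | 010--1  (sole → essential)
  21 | 01-101,010--1
  22 | 01-110,01011-
  23 | -10111,0-0111,010--1,01011-
  24 | 011000  (sole → essential)
  29 | -11101,01-101
  30 | 01-110  (sole → essential)
  35 | 10-011  (sole → essential)
  37 | 10010-  (sole → essential)
  43 | -01011,1-1011,10-011
  44 | 10-1-0  (sole → essential)
  46 | 10-1-0  (sole → essential)
  49 | -10001  (sole → essential)
  55 | -10111,11-111
  59 | 1-1011,111-11
  61 | -11101,1111-1
  63 | 11-111,111-11,1111-1
Essential prime implicants: -10001, 0-0001, 00-010, 01-110, 010--1, 011000, 10-011, 10-1-0, 10010-
Petrick residual → -01011, -10111, -11101, 00-111, 111-11
Minimum SOP uses 14 PIs: b'cd'ef + bc'd'e'f + bc'def + bcde'f + a'c'd'e'f + a'b'd'ef' + a'b'def + a'bdef' + a'bc'f + a'bcd'e'f' + ab'd'ef + ab'df' + ab'c'de' + abcef

14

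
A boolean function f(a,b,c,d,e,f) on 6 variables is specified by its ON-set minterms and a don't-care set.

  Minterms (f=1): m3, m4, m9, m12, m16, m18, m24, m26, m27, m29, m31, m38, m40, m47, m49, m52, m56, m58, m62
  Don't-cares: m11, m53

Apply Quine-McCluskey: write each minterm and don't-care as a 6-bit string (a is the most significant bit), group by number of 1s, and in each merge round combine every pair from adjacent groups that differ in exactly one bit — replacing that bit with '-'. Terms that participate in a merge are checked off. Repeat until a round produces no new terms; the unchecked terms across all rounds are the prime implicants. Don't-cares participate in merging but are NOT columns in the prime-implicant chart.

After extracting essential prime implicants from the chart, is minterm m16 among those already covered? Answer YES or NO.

size-2^0 implicants → 000011(✓)  000100(✓)  001001(✓)  001011(✓)  001100(✓)  010000(✓)  010010(✓)  011000(✓)  011010(✓)  011011(✓)  011101(✓)  011111(✓)  100110  101000(✓)  101111  110001(✓)  110100(✓)  110101(✓)  111000(✓)  111010(✓)  111110(✓)
size-2^1 implicants → -11000(✓)  -11010(✓)  0-1011  00-011  00-100  0010-1  01-000(✓)  01-010(✓)  0100-0(✓)  011-11  0110-0(✓)  01101-  0111-1  1-1000  110-01  11010-  111-10  1110-0(✓)
size-2^2 implicants → -110-0  01-0-0
Unchecked terms (primes): -110-0, 0-1011, 00-011, 00-100, 0010-1, 01-0-0, 011-11, 01101-, 0111-1, 1-1000, 100110, 101111, 110-01, 11010-, 111-10
Minterm coverage:
  m3 ⊆ 00-011 [E]
  m4 ⊆ 00-100 [E]
  m9 ⊆ 0010-1 [E]
  m12 ⊆ 00-100 [E]
  m16 ⊆ 01-0-0 [E]
  m18 ⊆ 01-0-0 [E]
  m24 ⊆ -110-0,01-0-0
  m26 ⊆ -110-0,01-0-0,01101-
  m27 ⊆ 0-1011,011-11,01101-
  m29 ⊆ 0111-1 [E]
  m31 ⊆ 011-11,0111-1
  m38 ⊆ 100110 [E]
  m40 ⊆ 1-1000 [E]
  m47 ⊆ 101111 [E]
  m49 ⊆ 110-01 [E]
  m52 ⊆ 11010- [E]
  m56 ⊆ -110-0,1-1000
  m58 ⊆ -110-0,111-10
  m62 ⊆ 111-10 [E]
E = {00-011, 00-100, 0010-1, 01-0-0, 0111-1, 1-1000, 100110, 101111, 110-01, 11010-, 111-10}

YES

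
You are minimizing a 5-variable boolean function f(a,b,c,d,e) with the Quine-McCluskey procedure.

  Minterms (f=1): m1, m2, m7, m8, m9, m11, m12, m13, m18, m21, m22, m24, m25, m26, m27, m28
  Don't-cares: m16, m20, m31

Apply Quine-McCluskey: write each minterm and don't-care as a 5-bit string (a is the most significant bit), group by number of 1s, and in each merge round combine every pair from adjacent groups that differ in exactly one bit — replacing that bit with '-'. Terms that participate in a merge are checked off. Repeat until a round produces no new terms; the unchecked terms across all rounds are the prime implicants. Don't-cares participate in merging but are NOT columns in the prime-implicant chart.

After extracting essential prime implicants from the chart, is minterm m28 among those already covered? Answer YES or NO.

size-2^0 implicants → 00001(✓)  00010(✓)  00111  01000(✓)  01001(✓)  01011(✓)  01100(✓)  01101(✓)  10000(✓)  10010(✓)  10100(✓)  10101(✓)  10110(✓)  11000(✓)  11001(✓)  11010(✓)  11011(✓)  11100(✓)  11111(✓)
size-2^1 implicants → -0010  -1000(✓)  -1001(✓)  -1011(✓)  -1100(✓)  0-001  01-00(✓)  01-01(✓)  010-1(✓)  0100-(✓)  0110-(✓)  1-000(✓)  1-010(✓)  1-100(✓)  10-00(✓)  10-10(✓)  100-0(✓)  101-0(✓)  1010-  11-00(✓)  11-11  110-0(✓)  110-1(✓)  1100-(✓)  1101-(✓)
size-2^2 implicants → -1-00  -10-1  -100-  01-0-  1--00  1-0-0  10--0  110--
Unchecked terms (primes): -0010, -1-00, -10-1, -100-, 0-001, 00111, 01-0-, 1--00, 1-0-0, 10--0, 1010-, 11-11, 110--
Minterm coverage:
  m1 ⊆ 0-001 [E]
  m2 ⊆ -0010 [E]
  m7 ⊆ 00111 [E]
  m8 ⊆ -1-00,-100-,01-0-
  m9 ⊆ -10-1,-100-,0-001,01-0-
  m11 ⊆ -10-1 [E]
  m12 ⊆ -1-00,01-0-
  m13 ⊆ 01-0- [E]
  m18 ⊆ -0010,1-0-0,10--0
  m21 ⊆ 1010- [E]
  m22 ⊆ 10--0 [E]
  m24 ⊆ -1-00,-100-,1--00,1-0-0,110--
  m25 ⊆ -10-1,-100-,110--
  m26 ⊆ 1-0-0,110--
  m27 ⊆ -10-1,11-11,110--
  m28 ⊆ -1-00,1--00
E = {-0010, -10-1, 0-001, 00111, 01-0-, 10--0, 1010-}

NO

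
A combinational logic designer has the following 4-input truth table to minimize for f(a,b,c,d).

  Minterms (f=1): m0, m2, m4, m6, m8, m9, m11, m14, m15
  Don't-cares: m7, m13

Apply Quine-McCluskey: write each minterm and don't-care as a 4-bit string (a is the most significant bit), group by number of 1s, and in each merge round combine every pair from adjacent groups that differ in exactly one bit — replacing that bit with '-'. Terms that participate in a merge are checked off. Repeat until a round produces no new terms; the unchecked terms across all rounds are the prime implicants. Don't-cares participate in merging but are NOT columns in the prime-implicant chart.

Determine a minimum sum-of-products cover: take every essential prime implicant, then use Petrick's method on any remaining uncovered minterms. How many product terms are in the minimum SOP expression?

[col 0] 0000*, 0010*, 0100*, 0110*, 0111*, 1000*, 1001*, 1011*, 1101*, 1110*, 1111*
[col 1] -000, -110*, -111*, 0-00*, 0-10*, 00-0*, 01-0*, 011-*, 1-01*, 1-11*, 10-1*, 100-, 11-1*, 111-*
[col 2] -11-, 0--0, 1--1
Prime implicants: -000, -11-, 0--0, 1--1, 100-
PI chart (minterm → PIs covering it):
  0 | -000,0--0
  2 | 0--0  (sole → essential)
  4 | 0--0  (sole → essential)
  6 | -11-,0--0
  8 | -000,100-
  9 | 1--1,100-
  11 | 1--1  (sole → essential)
  14 | -11-  (sole → essential)
  15 | -11-,1--1
Essential prime implicants: -11-, 0--0, 1--1
Petrick residual → -000
Minimum SOP uses 4 PIs: b'c'd' + bc + a'd' + ad

4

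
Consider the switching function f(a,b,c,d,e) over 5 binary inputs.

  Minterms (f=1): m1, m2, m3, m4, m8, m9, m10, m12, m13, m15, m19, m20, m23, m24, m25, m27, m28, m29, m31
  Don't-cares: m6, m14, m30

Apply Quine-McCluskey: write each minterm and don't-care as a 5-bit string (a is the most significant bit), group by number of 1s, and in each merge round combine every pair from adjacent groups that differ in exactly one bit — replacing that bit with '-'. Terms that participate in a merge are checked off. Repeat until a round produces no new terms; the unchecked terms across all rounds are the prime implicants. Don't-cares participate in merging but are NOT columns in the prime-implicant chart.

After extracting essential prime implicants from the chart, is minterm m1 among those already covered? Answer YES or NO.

NO

size-2^0 implicants → 00001(✓)  00010(✓)  00011(✓)  00100(✓)  00110(✓)  01000(✓)  01001(✓)  01010(✓)  01100(✓)  01101(✓)  01110(✓)  01111(✓)  10011(✓)  10100(✓)  10111(✓)  11000(✓)  11001(✓)  11011(✓)  11100(✓)  11101(✓)  11110(✓)  11111(✓)
size-2^1 implicants → -0011  -0100(✓)  -1000(✓)  -1001(✓)  -1100(✓)  -1101(✓)  -1110(✓)  -1111(✓)  0-001  0-010(✓)  0-100(✓)  0-110(✓)  00-10(✓)  000-1  0001-  001-0(✓)  01-00(✓)  01-01(✓)  01-10(✓)  010-0(✓)  0100-(✓)  011-0(✓)  011-1(✓)  0110-(✓)  0111-(✓)  1-011(✓)  1-100(✓)  1-111(✓)  10-11(✓)  11-00(✓)  11-01(✓)  11-11(✓)  110-1(✓)  1100-(✓)  111-0(✓)  111-1(✓)  1110-(✓)  1111-(✓)
size-2^2 implicants → --100  -1-00(✓)  -1-01(✓)  -100-(✓)  -11-0(✓)  -11-1(✓)  -110-(✓)  -111-(✓)  0--10  0-1-0  01--0  01-0-(✓)  011--(✓)  1--11  11--1  11-0-(✓)  111--(✓)
size-2^3 implicants → -1-0-  -11--
Unchecked terms (primes): --100, -0011, -1-0-, -11--, 0--10, 0-001, 0-1-0, 000-1, 0001-, 01--0, 1--11, 11--1
Minterm coverage:
  m1 ⊆ 0-001,000-1
  m2 ⊆ 0--10,0001-
  m3 ⊆ -0011,000-1,0001-
  m4 ⊆ --100,0-1-0
  m8 ⊆ -1-0-,01--0
  m9 ⊆ -1-0-,0-001
  m10 ⊆ 0--10,01--0
  m12 ⊆ --100,-1-0-,-11--,0-1-0,01--0
  m13 ⊆ -1-0-,-11--
  m15 ⊆ -11-- [E]
  m19 ⊆ -0011,1--11
  m20 ⊆ --100 [E]
  m23 ⊆ 1--11 [E]
  m24 ⊆ -1-0- [E]
  m25 ⊆ -1-0-,11--1
  m27 ⊆ 1--11,11--1
  m28 ⊆ --100,-1-0-,-11--
  m29 ⊆ -1-0-,-11--,11--1
  m31 ⊆ -11--,1--11,11--1
E = {--100, -1-0-, -11--, 1--11}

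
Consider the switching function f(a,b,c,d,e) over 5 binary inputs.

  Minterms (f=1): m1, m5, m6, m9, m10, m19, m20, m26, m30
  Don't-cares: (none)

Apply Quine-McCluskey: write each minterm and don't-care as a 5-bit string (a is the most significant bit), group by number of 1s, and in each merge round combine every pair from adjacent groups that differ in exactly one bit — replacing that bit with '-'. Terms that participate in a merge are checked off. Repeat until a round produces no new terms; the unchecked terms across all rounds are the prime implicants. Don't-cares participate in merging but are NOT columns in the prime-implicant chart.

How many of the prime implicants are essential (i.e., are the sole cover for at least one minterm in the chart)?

7

size-2^0 implicants → 00001(✓)  00101(✓)  00110  01001(✓)  01010(✓)  10011  10100  11010(✓)  11110(✓)
size-2^1 implicants → -1010  0-001  00-01  11-10
Unchecked terms (primes): -1010, 0-001, 00-01, 00110, 10011, 10100, 11-10
Minterm coverage:
  m1 ⊆ 0-001,00-01
  m5 ⊆ 00-01 [E]
  m6 ⊆ 00110 [E]
  m9 ⊆ 0-001 [E]
  m10 ⊆ -1010 [E]
  m19 ⊆ 10011 [E]
  m20 ⊆ 10100 [E]
  m26 ⊆ -1010,11-10
  m30 ⊆ 11-10 [E]
E = {-1010, 0-001, 00-01, 00110, 10011, 10100, 11-10}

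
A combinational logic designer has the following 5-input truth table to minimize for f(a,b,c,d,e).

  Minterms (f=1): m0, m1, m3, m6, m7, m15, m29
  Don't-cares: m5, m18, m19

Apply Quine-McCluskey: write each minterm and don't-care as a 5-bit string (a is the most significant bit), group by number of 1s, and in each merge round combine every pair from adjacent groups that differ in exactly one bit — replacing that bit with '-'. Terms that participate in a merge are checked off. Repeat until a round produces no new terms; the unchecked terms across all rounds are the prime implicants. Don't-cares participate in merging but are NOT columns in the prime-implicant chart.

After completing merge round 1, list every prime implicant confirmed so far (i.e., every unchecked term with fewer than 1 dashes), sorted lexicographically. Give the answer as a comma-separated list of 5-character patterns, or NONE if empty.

size-2^0 implicants → 00000(✓)  00001(✓)  00011(✓)  00101(✓)  00110(✓)  00111(✓)  01111(✓)  10010(✓)  10011(✓)  11101
size-2^1 implicants → -0011  0-111  00-01(✓)  00-11(✓)  000-1(✓)  0000-  001-1(✓)  0011-  1001-
size-2^2 implicants → 00--1
Unchecked terms (primes): -0011, 0-111, 00--1, 0000-, 0011-, 1001-, 11101

11101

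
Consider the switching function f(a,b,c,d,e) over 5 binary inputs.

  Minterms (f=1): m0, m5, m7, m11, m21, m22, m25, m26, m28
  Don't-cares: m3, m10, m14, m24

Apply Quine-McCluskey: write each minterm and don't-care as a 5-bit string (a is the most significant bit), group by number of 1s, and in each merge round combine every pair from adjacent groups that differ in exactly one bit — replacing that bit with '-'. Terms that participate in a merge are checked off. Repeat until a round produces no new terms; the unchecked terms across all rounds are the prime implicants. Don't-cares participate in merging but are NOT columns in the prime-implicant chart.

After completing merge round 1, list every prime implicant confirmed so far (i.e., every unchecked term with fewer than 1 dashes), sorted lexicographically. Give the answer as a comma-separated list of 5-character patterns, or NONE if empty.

00000, 10110

size-2^0 implicants → 00000  00011(✓)  00101(✓)  00111(✓)  01010(✓)  01011(✓)  01110(✓)  10101(✓)  10110  11000(✓)  11001(✓)  11010(✓)  11100(✓)
size-2^1 implicants → -0101  -1010  0-011  00-11  001-1  01-10  0101-  11-00  110-0  1100-
Unchecked terms (primes): -0101, -1010, 0-011, 00-11, 00000, 001-1, 01-10, 0101-, 10110, 11-00, 110-0, 1100-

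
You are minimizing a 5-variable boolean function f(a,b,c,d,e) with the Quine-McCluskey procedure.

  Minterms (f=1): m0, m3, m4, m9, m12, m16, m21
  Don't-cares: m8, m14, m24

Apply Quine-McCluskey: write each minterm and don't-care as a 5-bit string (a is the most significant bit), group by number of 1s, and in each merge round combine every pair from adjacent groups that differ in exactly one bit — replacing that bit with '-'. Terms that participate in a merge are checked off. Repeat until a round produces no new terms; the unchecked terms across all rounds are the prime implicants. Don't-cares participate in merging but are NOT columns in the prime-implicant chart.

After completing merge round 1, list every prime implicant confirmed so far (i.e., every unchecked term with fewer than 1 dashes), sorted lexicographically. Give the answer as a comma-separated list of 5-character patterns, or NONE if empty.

00011, 10101

[col 0] 00000*, 00011, 00100*, 01000*, 01001*, 01100*, 01110*, 10000*, 10101, 11000*
[col 1] -0000*, -1000*, 0-000*, 0-100*, 00-00*, 01-00*, 0100-, 011-0, 1-000*
[col 2] --000, 0--00
Prime implicants: --000, 0--00, 00011, 0100-, 011-0, 10101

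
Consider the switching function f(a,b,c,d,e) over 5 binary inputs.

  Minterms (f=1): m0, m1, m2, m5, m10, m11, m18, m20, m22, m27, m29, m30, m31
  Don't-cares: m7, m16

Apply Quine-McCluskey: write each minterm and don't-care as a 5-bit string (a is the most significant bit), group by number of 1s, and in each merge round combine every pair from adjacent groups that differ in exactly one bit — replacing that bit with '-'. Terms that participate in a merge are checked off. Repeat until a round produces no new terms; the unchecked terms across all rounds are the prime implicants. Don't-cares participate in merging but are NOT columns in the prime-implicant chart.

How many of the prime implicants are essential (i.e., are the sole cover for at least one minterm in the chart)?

2

size-2^0 implicants → 00000(✓)  00001(✓)  00010(✓)  00101(✓)  00111(✓)  01010(✓)  01011(✓)  10000(✓)  10010(✓)  10100(✓)  10110(✓)  11011(✓)  11101(✓)  11110(✓)  11111(✓)
size-2^1 implicants → -0000(✓)  -0010(✓)  -1011  0-010  00-01  000-0(✓)  0000-  001-1  0101-  1-110  10-00(✓)  10-10(✓)  100-0(✓)  101-0(✓)  11-11  111-1  1111-
size-2^2 implicants → -00-0  10--0
Unchecked terms (primes): -00-0, -1011, 0-010, 00-01, 0000-, 001-1, 0101-, 1-110, 10--0, 11-11, 111-1, 1111-
Minterm coverage:
  m0 ⊆ -00-0,0000-
  m1 ⊆ 00-01,0000-
  m2 ⊆ -00-0,0-010
  m5 ⊆ 00-01,001-1
  m10 ⊆ 0-010,0101-
  m11 ⊆ -1011,0101-
  m18 ⊆ -00-0,10--0
  m20 ⊆ 10--0 [E]
  m22 ⊆ 1-110,10--0
  m27 ⊆ -1011,11-11
  m29 ⊆ 111-1 [E]
  m30 ⊆ 1-110,1111-
  m31 ⊆ 11-11,111-1,1111-
E = {10--0, 111-1}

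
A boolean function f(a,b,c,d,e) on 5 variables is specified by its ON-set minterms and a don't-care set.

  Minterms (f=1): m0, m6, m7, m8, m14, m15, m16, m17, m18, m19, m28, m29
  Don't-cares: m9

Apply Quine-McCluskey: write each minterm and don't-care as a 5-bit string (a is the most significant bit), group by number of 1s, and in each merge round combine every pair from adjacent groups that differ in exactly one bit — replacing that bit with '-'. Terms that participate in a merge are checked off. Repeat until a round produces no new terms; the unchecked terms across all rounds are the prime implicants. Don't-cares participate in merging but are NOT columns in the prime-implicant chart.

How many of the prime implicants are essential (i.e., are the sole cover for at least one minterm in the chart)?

Round 0: 00000✓ 00110✓ 00111✓ 01000✓ 01001✓ 01110✓ 01111✓ 10000✓ 10001✓ 10010✓ 10011✓ 11100✓ 11101✓
Round 1: -0000 0-000 0-110✓ 0-111✓ 0011-✓ 0100- 0111-✓ 100-0✓ 100-1✓ 1000-✓ 1001-✓ 1110-
Round 2: 0-11- 100--
PIs = {-0000, 0-000, 0-11-, 0100-, 100--, 1110-}
Coverage chart:
  m0: -0000,0-000
  m6: 0-11- ←essential
  m7: 0-11- ←essential
  m8: 0-000,0100-
  m14: 0-11- ←essential
  m15: 0-11- ←essential
  m16: -0000,100--
  m17: 100-- ←essential
  m18: 100-- ←essential
  m19: 100-- ←essential
  m28: 1110- ←essential
  m29: 1110- ←essential
Essential: 0-11-, 100--, 1110-

3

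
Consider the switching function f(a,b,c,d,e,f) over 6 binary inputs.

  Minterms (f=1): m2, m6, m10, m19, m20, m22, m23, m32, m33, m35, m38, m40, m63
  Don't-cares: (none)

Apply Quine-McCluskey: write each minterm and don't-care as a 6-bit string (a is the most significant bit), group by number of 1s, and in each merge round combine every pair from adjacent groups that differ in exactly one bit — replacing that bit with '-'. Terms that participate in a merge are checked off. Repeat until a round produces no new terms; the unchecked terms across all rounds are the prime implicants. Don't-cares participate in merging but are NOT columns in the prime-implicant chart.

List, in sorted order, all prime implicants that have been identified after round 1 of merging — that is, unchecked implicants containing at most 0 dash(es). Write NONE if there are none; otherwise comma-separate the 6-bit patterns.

111111

Round 0: 000010✓ 000110✓ 001010✓ 010011✓ 010100✓ 010110✓ 010111✓ 100000✓ 100001✓ 100011✓ 100110✓ 101000✓ 111111
Round 1: -00110 0-0110 00-010 000-10 010-11 0101-0 01011- 10-000 1000-1 10000-
PIs = {-00110, 0-0110, 00-010, 000-10, 010-11, 0101-0, 01011-, 10-000, 1000-1, 10000-, 111111}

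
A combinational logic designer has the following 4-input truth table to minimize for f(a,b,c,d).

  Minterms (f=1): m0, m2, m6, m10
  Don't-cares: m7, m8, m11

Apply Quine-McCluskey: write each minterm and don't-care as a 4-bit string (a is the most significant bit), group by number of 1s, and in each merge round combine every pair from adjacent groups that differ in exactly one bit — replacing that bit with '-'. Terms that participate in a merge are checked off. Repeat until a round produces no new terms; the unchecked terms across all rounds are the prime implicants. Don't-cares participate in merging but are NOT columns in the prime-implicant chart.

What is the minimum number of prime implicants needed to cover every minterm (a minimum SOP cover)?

Round 0: 0000✓ 0010✓ 0110✓ 0111✓ 1000✓ 1010✓ 1011✓
Round 1: -000✓ -010✓ 0-10 00-0✓ 011- 10-0✓ 101-
Round 2: -0-0
PIs = {-0-0, 0-10, 011-, 101-}
Coverage chart:
  m0: -0-0 ←essential
  m2: -0-0,0-10
  m6: 0-10,011-
  m10: -0-0,101-
Essential: -0-0
Petrick residual → 0-10
Min cover (2 terms): b'd' + a'cd'

2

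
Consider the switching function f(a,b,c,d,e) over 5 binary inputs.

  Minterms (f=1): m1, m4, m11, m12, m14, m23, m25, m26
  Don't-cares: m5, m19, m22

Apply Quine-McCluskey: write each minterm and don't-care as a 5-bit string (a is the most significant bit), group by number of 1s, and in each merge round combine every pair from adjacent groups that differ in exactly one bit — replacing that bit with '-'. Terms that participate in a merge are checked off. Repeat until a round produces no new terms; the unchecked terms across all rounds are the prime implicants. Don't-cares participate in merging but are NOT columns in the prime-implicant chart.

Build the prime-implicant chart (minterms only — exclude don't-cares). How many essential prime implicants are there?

5

[col 0] 00001*, 00100*, 00101*, 01011, 01100*, 01110*, 10011*, 10110*, 10111*, 11001, 11010
[col 1] 0-100, 00-01, 0010-, 011-0, 10-11, 1011-
Prime implicants: 0-100, 00-01, 0010-, 01011, 011-0, 10-11, 1011-, 11001, 11010
PI chart (minterm → PIs covering it):
  1 | 00-01  (sole → essential)
  4 | 0-100,0010-
  11 | 01011  (sole → essential)
  12 | 0-100,011-0
  14 | 011-0  (sole → essential)
  23 | 10-11,1011-
  25 | 11001  (sole → essential)
  26 | 11010  (sole → essential)
Essential prime implicants: 00-01, 01011, 011-0, 11001, 11010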